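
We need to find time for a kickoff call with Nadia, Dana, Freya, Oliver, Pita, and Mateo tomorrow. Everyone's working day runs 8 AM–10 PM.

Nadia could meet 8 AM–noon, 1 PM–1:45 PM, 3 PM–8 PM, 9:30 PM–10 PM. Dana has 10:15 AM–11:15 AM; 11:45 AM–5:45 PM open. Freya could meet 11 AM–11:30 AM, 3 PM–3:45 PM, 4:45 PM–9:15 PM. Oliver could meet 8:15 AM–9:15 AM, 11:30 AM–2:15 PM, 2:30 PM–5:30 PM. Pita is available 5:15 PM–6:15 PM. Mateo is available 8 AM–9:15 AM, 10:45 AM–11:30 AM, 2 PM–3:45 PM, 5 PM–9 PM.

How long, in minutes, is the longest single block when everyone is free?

Nadia ∩ Dana: 10:15-11:15, 11:45-12:00, 13:00-13:45, 15:00-17:45.
Nadia ∩ Dana ∩ Freya: 11:00-11:15, 15:00-15:45, 16:45-17:45.
Nadia ∩ Dana ∩ Freya ∩ Oliver: 15:00-15:45, 16:45-17:30.
Nadia ∩ Dana ∩ Freya ∩ Oliver ∩ Pita: 17:15-17:30.
Nadia ∩ Dana ∩ Freya ∩ Oliver ∩ Pita ∩ Mateo: 17:15-17:30.
The longest is 17:15-17:30 at 15 minutes.

15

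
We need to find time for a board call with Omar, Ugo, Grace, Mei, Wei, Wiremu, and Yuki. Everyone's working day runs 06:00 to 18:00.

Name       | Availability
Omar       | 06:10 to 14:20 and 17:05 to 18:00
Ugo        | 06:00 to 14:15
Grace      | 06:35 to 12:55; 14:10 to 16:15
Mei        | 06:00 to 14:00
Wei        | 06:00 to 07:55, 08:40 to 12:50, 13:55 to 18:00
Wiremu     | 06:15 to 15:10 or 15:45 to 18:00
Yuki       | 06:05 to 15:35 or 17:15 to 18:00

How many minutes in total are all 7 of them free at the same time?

Omar ∩ Ugo: 06:10-14:15.
Omar ∩ Ugo ∩ Grace: 06:35-12:55, 14:10-14:15.
Omar ∩ Ugo ∩ Grace ∩ Mei: 06:35-12:55.
Omar ∩ Ugo ∩ Grace ∩ Mei ∩ Wei: 06:35-07:55, 08:40-12:50.
Omar ∩ Ugo ∩ Grace ∩ Mei ∩ Wei ∩ Wiremu: 06:35-07:55, 08:40-12:50.
Omar ∩ Ugo ∩ Grace ∩ Mei ∩ Wei ∩ Wiremu ∩ Yuki: 06:35-07:55, 08:40-12:50.
Summing the common windows: 80 + 250 = 330 minutes.

330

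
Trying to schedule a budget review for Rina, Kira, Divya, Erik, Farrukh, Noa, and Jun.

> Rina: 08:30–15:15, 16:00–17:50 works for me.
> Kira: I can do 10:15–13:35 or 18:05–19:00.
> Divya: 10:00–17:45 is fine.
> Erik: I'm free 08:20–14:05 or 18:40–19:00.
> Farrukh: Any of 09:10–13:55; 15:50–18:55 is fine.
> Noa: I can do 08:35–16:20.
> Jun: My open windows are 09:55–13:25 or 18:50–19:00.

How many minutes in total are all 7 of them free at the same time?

Rina ∩ Kira: 10:15-13:35.
Rina ∩ Kira ∩ Divya: 10:15-13:35.
Rina ∩ Kira ∩ Divya ∩ Erik: 10:15-13:35.
Rina ∩ Kira ∩ Divya ∩ Erik ∩ Farrukh: 10:15-13:35.
Rina ∩ Kira ∩ Divya ∩ Erik ∩ Farrukh ∩ Noa: 10:15-13:35.
Rina ∩ Kira ∩ Divya ∩ Erik ∩ Farrukh ∩ Noa ∩ Jun: 10:15-13:25.
That's a single block of 190 minutes.

190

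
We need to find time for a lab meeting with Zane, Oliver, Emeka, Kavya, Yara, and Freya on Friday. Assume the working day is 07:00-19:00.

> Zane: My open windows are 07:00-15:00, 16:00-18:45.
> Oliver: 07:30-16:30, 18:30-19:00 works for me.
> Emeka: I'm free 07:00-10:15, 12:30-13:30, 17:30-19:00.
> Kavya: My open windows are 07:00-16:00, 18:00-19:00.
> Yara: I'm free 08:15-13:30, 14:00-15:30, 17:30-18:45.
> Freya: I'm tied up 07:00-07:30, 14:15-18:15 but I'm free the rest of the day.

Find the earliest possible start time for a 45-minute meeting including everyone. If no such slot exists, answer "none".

08:15

Zane free: 07:00-15:00, 16:00-18:45.
Oliver free: 07:30-16:30, 18:30-19:00.
Emeka free: 07:00-10:15, 12:30-13:30, 17:30-19:00.
Kavya free: 07:00-16:00, 18:00-19:00.
Yara free: 08:15-13:30, 14:00-15:30, 17:30-18:45.
Freya free: 07:30-14:15, 18:15-19:00 (invert busy blocks within the working day).
Zane ∩ Oliver: 07:30-15:00, 16:00-16:30, 18:30-18:45.
Zane ∩ Oliver ∩ Emeka: 07:30-10:15, 12:30-13:30, 18:30-18:45.
Zane ∩ Oliver ∩ Emeka ∩ Kavya: 07:30-10:15, 12:30-13:30, 18:30-18:45.
Zane ∩ Oliver ∩ Emeka ∩ Kavya ∩ Yara: 08:15-10:15, 12:30-13:30, 18:30-18:45.
Zane ∩ Oliver ∩ Emeka ∩ Kavya ∩ Yara ∩ Freya: 08:15-10:15, 12:30-13:30, 18:30-18:45.
The first common window of at least 45 minutes is 08:15-10:15, so the earliest start is 08:15.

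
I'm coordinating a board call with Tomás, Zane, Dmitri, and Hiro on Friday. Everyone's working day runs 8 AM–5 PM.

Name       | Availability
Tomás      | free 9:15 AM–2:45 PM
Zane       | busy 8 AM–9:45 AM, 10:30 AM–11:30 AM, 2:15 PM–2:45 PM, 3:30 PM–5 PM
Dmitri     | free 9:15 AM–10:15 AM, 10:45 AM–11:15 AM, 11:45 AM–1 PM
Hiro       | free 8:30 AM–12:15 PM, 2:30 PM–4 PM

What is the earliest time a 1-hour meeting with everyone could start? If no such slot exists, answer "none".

Tomás free: 09:15-14:45.
Zane free: 09:45-10:30, 11:30-14:15, 14:45-15:30 (invert busy blocks within the working day).
Dmitri free: 09:15-10:15, 10:45-11:15, 11:45-13:00.
Hiro free: 08:30-12:15, 14:30-16:00.
Tomás ∩ Zane: 09:45-10:30, 11:30-14:15.
Tomás ∩ Zane ∩ Dmitri: 09:45-10:15, 11:45-13:00.
Tomás ∩ Zane ∩ Dmitri ∩ Hiro: 09:45-10:15, 11:45-12:15.
No common window is at least 60 minutes long.

none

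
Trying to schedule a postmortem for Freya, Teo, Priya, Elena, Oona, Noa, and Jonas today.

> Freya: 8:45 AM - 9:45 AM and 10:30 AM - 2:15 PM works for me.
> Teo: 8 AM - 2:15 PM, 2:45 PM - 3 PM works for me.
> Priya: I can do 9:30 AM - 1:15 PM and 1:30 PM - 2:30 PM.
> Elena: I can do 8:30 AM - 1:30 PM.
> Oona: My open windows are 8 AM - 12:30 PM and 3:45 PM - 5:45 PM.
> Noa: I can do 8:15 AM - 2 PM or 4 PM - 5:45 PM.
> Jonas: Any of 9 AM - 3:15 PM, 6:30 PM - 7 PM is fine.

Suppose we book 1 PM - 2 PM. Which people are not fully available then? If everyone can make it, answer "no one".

Elena, Oona, Priya

Freya: free for 13:00-14:00. Teo: free for 13:00-14:00. Priya: not fully free for 13:00-14:00. Elena: not fully free for 13:00-14:00. Oona: not fully free for 13:00-14:00. Noa: free for 13:00-14:00. Jonas: free for 13:00-14:00.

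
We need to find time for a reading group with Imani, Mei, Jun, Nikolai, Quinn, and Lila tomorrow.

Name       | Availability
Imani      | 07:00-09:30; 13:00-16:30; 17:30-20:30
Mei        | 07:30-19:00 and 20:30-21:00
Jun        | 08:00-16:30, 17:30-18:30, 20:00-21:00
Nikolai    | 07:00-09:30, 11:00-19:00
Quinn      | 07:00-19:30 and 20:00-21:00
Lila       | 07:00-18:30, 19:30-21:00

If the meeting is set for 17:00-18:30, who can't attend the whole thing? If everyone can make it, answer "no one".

Imani: not fully free for 17:00-18:30. Mei: free for 17:00-18:30. Jun: not fully free for 17:00-18:30. Nikolai: free for 17:00-18:30. Quinn: free for 17:00-18:30. Lila: free for 17:00-18:30.

Imani, Jun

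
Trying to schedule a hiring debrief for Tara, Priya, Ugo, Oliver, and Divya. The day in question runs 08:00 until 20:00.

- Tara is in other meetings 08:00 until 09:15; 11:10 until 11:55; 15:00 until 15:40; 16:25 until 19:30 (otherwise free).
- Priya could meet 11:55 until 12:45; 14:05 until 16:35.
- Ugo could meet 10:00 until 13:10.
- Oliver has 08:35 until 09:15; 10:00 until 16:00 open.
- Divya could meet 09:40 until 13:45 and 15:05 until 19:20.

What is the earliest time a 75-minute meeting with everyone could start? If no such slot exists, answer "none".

none

Tara free: 09:15-11:10, 11:55-15:00, 15:40-16:25, 19:30-20:00 (invert busy blocks within the working day).
Priya free: 11:55-12:45, 14:05-16:35.
Ugo free: 10:00-13:10.
Oliver free: 08:35-09:15, 10:00-16:00.
Divya free: 09:40-13:45, 15:05-19:20.
Tara ∩ Priya: 11:55-12:45, 14:05-15:00, 15:40-16:25.
Tara ∩ Priya ∩ Ugo: 11:55-12:45.
Tara ∩ Priya ∩ Ugo ∩ Oliver: 11:55-12:45.
Tara ∩ Priya ∩ Ugo ∩ Oliver ∩ Divya: 11:55-12:45.
No common window is at least 75 minutes long.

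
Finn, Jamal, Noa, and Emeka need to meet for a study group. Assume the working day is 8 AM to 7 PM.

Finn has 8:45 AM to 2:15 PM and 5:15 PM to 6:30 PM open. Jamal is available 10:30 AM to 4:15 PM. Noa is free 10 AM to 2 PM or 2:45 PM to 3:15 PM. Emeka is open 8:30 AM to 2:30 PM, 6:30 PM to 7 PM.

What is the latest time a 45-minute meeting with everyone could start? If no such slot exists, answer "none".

13:15

Finn ∩ Jamal: 10:30-14:15.
Finn ∩ Jamal ∩ Noa: 10:30-14:00.
Finn ∩ Jamal ∩ Noa ∩ Emeka: 10:30-14:00.
So the common availability across everyone is 10:30-14:00.
The last common window of at least 45 minutes is 10:30-14:00; a 45-minute meeting can start as late as 13:15 and still end by 14:00.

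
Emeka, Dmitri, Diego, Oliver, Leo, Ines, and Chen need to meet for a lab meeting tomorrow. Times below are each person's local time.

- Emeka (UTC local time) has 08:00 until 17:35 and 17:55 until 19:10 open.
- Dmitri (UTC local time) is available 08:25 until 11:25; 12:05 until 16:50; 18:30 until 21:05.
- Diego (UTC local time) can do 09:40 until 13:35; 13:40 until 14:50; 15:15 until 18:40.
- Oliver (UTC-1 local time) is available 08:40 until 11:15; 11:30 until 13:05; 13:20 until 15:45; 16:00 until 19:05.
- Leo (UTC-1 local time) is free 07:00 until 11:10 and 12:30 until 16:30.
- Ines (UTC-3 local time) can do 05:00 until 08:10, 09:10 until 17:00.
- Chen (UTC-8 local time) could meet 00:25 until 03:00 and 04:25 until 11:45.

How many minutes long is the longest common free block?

Emeka in UTC: 08:00-17:35, 17:55-19:10.
Dmitri in UTC: 08:25-11:25, 12:05-16:50, 18:30-21:05.
Diego in UTC: 09:40-13:35, 13:40-14:50, 15:15-18:40.
Oliver in UTC: 09:40-12:15, 12:30-14:05, 14:20-16:45, 17:00-20:05 (add 1h to convert from UTC-1).
Leo in UTC: 08:00-12:10, 13:30-17:30 (add 1h to convert from UTC-1).
Ines in UTC: 08:00-11:10, 12:10-20:00 (add 3h to convert from UTC-3).
Chen in UTC: 08:25-11:00, 12:25-19:45 (add 8h to convert from UTC-8).
Emeka ∩ Dmitri: 08:25-11:25, 12:05-16:50, 18:30-19:10.
Emeka ∩ Dmitri ∩ Diego: 09:40-11:25, 12:05-13:35, 13:40-14:50, 15:15-16:50, 18:30-18:40.
Emeka ∩ Dmitri ∩ Diego ∩ Oliver: 09:40-11:25, 12:05-12:15, 12:30-13:35, 13:40-14:05, 14:20-14:50, 15:15-16:45, 18:30-18:40.
Emeka ∩ Dmitri ∩ Diego ∩ Oliver ∩ Leo: 09:40-11:25, 12:05-12:10, 13:30-13:35, 13:40-14:05, 14:20-14:50, 15:15-16:45.
Emeka ∩ Dmitri ∩ Diego ∩ Oliver ∩ Leo ∩ Ines: 09:40-11:10, 13:30-13:35, 13:40-14:05, 14:20-14:50, 15:15-16:45.
Emeka ∩ Dmitri ∩ Diego ∩ Oliver ∩ Leo ∩ Ines ∩ Chen: 09:40-11:00, 13:30-13:35, 13:40-14:05, 14:20-14:50, 15:15-16:45.
So the common availability across everyone is 09:40-11:00, 13:30-13:35, 13:40-14:05, 14:20-14:50, 15:15-16:45.
The longest is 15:15-16:45 at 90 minutes.

90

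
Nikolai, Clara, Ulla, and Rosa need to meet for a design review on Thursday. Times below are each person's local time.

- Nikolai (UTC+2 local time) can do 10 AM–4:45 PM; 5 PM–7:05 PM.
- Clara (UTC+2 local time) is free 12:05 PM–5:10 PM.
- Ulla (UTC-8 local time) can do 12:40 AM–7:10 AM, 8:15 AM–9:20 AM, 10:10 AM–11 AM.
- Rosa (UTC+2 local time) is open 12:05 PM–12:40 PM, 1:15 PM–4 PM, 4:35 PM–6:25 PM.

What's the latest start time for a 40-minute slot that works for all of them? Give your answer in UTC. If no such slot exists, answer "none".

Nikolai in UTC: 08:00-14:45, 15:00-17:05 (subtract 2h to convert from UTC+2).
Clara in UTC: 10:05-15:10 (subtract 2h to convert from UTC+2).
Ulla in UTC: 08:40-15:10, 16:15-17:20, 18:10-19:00 (add 8h to convert from UTC-8).
Rosa in UTC: 10:05-10:40, 11:15-14:00, 14:35-16:25 (subtract 2h to convert from UTC+2).
Nikolai ∩ Clara: 10:05-14:45, 15:00-15:10.
Nikolai ∩ Clara ∩ Ulla: 10:05-14:45, 15:00-15:10.
Nikolai ∩ Clara ∩ Ulla ∩ Rosa: 10:05-10:40, 11:15-14:00, 14:35-14:45, 15:00-15:10.
The last common window of at least 40 minutes is 11:15-14:00; a 40-minute meeting can start as late as 13:20 and still end by 14:00.

13:20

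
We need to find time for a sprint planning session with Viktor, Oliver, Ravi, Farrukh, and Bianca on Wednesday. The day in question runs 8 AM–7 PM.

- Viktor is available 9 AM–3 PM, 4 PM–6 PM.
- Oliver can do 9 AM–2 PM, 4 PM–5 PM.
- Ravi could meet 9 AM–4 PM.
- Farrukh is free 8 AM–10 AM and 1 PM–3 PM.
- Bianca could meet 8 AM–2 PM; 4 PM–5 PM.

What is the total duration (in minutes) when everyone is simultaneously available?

Viktor ∩ Oliver: 09:00-14:00, 16:00-17:00.
Viktor ∩ Oliver ∩ Ravi: 09:00-14:00.
Viktor ∩ Oliver ∩ Ravi ∩ Farrukh: 09:00-10:00, 13:00-14:00.
Viktor ∩ Oliver ∩ Ravi ∩ Farrukh ∩ Bianca: 09:00-10:00, 13:00-14:00.
Summing the common windows: 60 + 60 = 120 minutes.

120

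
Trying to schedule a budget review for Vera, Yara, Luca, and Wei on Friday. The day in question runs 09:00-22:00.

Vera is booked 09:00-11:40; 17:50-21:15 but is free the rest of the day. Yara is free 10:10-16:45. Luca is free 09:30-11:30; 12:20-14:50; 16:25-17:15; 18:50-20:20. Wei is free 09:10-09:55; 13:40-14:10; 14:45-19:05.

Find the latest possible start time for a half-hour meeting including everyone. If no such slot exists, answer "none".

13:40

Vera free: 11:40-17:50, 21:15-22:00 (invert busy blocks within the working day).
Yara free: 10:10-16:45.
Luca free: 09:30-11:30, 12:20-14:50, 16:25-17:15, 18:50-20:20.
Wei free: 09:10-09:55, 13:40-14:10, 14:45-19:05.
Vera ∩ Yara: 11:40-16:45.
Vera ∩ Yara ∩ Luca: 12:20-14:50, 16:25-16:45.
Vera ∩ Yara ∩ Luca ∩ Wei: 13:40-14:10, 14:45-14:50, 16:25-16:45.
Those are the intersection windows.
The last common window of at least 30 minutes is 13:40-14:10; a 30-minute meeting can start as late as 13:40 and still end by 14:10.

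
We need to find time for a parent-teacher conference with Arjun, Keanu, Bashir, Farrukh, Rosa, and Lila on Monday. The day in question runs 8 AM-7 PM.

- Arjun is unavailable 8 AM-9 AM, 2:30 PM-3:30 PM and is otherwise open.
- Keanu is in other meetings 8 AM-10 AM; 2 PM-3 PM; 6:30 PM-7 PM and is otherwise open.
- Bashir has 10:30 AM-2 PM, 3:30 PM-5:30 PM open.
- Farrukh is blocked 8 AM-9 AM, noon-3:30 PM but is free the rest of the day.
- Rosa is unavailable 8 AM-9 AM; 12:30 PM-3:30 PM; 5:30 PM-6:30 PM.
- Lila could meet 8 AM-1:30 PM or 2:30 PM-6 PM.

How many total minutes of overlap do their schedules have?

210

Arjun free: 09:00-14:30, 15:30-19:00 (invert busy blocks within the working day).
Keanu free: 10:00-14:00, 15:00-18:30 (invert busy blocks within the working day).
Bashir free: 10:30-14:00, 15:30-17:30.
Farrukh free: 09:00-12:00, 15:30-19:00 (invert busy blocks within the working day).
Rosa free: 09:00-12:30, 15:30-17:30, 18:30-19:00 (invert busy blocks within the working day).
Lila free: 08:00-13:30, 14:30-18:00.
Arjun ∩ Keanu: 10:00-14:00, 15:30-18:30.
Arjun ∩ Keanu ∩ Bashir: 10:30-14:00, 15:30-17:30.
Arjun ∩ Keanu ∩ Bashir ∩ Farrukh: 10:30-12:00, 15:30-17:30.
Arjun ∩ Keanu ∩ Bashir ∩ Farrukh ∩ Rosa: 10:30-12:00, 15:30-17:30.
Arjun ∩ Keanu ∩ Bashir ∩ Farrukh ∩ Rosa ∩ Lila: 10:30-12:00, 15:30-17:30.
Those are the intersection windows.
Summing the common windows: 90 + 120 = 210 minutes.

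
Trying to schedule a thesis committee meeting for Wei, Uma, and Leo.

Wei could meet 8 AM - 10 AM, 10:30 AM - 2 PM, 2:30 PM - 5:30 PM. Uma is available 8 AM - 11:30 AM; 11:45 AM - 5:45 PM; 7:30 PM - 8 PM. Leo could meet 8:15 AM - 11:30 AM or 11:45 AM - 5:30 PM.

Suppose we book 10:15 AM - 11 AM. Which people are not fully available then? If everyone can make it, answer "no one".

Wei

Wei: not fully free for 10:15-11:00. Uma: free for 10:15-11:00. Leo: free for 10:15-11:00.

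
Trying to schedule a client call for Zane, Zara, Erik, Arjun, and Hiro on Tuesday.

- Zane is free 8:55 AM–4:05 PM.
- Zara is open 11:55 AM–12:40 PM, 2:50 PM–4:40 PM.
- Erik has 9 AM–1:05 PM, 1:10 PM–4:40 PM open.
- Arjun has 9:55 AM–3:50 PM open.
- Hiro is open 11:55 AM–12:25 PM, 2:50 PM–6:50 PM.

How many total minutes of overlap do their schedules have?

90

Zane ∩ Zara: 11:55-12:40, 14:50-16:05.
Zane ∩ Zara ∩ Erik: 11:55-12:40, 14:50-16:05.
Zane ∩ Zara ∩ Erik ∩ Arjun: 11:55-12:40, 14:50-15:50.
Zane ∩ Zara ∩ Erik ∩ Arjun ∩ Hiro: 11:55-12:25, 14:50-15:50.
Summing the common windows: 30 + 60 = 90 minutes.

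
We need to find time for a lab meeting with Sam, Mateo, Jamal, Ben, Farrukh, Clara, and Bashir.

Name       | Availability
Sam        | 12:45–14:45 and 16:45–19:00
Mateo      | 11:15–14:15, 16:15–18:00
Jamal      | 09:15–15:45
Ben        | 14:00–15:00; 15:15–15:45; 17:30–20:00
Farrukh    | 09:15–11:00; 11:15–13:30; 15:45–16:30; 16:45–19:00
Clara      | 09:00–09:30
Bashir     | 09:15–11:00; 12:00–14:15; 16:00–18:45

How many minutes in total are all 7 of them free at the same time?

Sam ∩ Mateo: 12:45-14:15, 16:45-18:00.
Sam ∩ Mateo ∩ Jamal: 12:45-14:15.
Sam ∩ Mateo ∩ Jamal ∩ Ben: 14:00-14:15.
Sam ∩ Mateo ∩ Jamal ∩ Ben ∩ Farrukh: ∅.
Sam ∩ Mateo ∩ Jamal ∩ Ben ∩ Farrukh ∩ Clara: ∅.
Sam ∩ Mateo ∩ Jamal ∩ Ben ∩ Farrukh ∩ Clara ∩ Bashir: ∅.
There is no time when everyone is free.
There is no common window, so the total is 0 minutes.

0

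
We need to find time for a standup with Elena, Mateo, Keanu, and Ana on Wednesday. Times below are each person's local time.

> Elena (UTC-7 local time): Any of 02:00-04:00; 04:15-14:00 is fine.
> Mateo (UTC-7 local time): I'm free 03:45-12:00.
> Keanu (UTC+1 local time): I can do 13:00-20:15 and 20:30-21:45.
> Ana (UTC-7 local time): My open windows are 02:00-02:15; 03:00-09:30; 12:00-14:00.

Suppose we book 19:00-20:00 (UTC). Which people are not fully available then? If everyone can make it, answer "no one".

Elena in UTC: 09:00-11:00, 11:15-21:00 (add 7h to convert from UTC-7).
Mateo in UTC: 10:45-19:00 (add 7h to convert from UTC-7).
Keanu in UTC: 12:00-19:15, 19:30-20:45 (subtract 1h to convert from UTC+1).
Ana in UTC: 09:00-09:15, 10:00-16:30, 19:00-21:00 (add 7h to convert from UTC-7).
Elena: free for 19:00-20:00. Mateo: not fully free for 19:00-20:00. Keanu: not fully free for 19:00-20:00. Ana: free for 19:00-20:00.

Keanu, Mateo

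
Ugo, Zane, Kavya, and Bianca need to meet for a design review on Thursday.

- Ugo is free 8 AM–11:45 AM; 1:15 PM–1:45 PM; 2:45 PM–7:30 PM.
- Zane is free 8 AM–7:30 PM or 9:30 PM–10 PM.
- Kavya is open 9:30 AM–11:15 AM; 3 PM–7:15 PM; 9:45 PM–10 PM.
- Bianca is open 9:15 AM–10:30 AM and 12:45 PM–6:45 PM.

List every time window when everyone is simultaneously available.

Ugo ∩ Zane: 08:00-11:45, 13:15-13:45, 14:45-19:30.
Ugo ∩ Zane ∩ Kavya: 09:30-11:15, 15:00-19:15.
Ugo ∩ Zane ∩ Kavya ∩ Bianca: 09:30-10:30, 15:00-18:45.

09:30-10:30, 15:00-18:45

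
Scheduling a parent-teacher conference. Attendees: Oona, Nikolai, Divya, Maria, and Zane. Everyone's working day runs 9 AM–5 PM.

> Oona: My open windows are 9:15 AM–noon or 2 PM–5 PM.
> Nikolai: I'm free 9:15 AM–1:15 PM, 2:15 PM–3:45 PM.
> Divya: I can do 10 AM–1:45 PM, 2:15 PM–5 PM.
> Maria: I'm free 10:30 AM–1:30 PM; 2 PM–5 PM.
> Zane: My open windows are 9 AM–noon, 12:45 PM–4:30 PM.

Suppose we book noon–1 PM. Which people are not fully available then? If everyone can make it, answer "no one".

Oona: not fully free for 12:00-13:00. Nikolai: free for 12:00-13:00. Divya: free for 12:00-13:00. Maria: free for 12:00-13:00. Zane: not fully free for 12:00-13:00.

Oona, Zane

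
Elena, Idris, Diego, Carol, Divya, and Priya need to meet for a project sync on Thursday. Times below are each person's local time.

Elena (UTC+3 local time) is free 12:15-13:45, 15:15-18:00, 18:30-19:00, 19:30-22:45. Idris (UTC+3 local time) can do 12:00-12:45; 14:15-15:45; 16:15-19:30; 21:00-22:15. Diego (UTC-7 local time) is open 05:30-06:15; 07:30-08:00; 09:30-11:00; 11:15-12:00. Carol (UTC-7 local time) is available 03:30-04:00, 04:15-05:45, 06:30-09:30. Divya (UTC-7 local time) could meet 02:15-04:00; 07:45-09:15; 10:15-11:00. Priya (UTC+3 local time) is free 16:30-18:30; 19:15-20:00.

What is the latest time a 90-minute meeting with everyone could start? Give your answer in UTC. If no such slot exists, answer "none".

Elena in UTC: 09:15-10:45, 12:15-15:00, 15:30-16:00, 16:30-19:45 (subtract 3h to convert from UTC+3).
Idris in UTC: 09:00-09:45, 11:15-12:45, 13:15-16:30, 18:00-19:15 (subtract 3h to convert from UTC+3).
Diego in UTC: 12:30-13:15, 14:30-15:00, 16:30-18:00, 18:15-19:00 (add 7h to convert from UTC-7).
Carol in UTC: 10:30-11:00, 11:15-12:45, 13:30-16:30 (add 7h to convert from UTC-7).
Divya in UTC: 09:15-11:00, 14:45-16:15, 17:15-18:00 (add 7h to convert from UTC-7).
Priya in UTC: 13:30-15:30, 16:15-17:00 (subtract 3h to convert from UTC+3).
Elena ∩ Idris: 09:15-09:45, 12:15-12:45, 13:15-15:00, 15:30-16:00, 18:00-19:15.
Elena ∩ Idris ∩ Diego: 12:30-12:45, 14:30-15:00, 18:15-19:00.
Elena ∩ Idris ∩ Diego ∩ Carol: 12:30-12:45, 14:30-15:00.
Elena ∩ Idris ∩ Diego ∩ Carol ∩ Divya: 14:45-15:00.
Elena ∩ Idris ∩ Diego ∩ Carol ∩ Divya ∩ Priya: 14:45-15:00.
No common window is at least 90 minutes long.

none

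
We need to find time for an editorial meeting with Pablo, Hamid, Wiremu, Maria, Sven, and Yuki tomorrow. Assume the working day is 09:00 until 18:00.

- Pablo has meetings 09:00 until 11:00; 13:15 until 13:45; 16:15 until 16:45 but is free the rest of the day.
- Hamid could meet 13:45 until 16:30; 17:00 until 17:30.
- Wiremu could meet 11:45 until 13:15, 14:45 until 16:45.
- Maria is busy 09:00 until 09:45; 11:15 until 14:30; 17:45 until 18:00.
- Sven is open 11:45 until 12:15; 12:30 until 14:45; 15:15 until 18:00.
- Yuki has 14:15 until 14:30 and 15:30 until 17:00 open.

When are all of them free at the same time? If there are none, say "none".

Pablo free: 11:00-13:15, 13:45-16:15, 16:45-18:00 (invert busy blocks within the working day).
Hamid free: 13:45-16:30, 17:00-17:30.
Wiremu free: 11:45-13:15, 14:45-16:45.
Maria free: 09:45-11:15, 14:30-17:45 (invert busy blocks within the working day).
Sven free: 11:45-12:15, 12:30-14:45, 15:15-18:00.
Yuki free: 14:15-14:30, 15:30-17:00.
Pablo ∩ Hamid: 13:45-16:15, 17:00-17:30.
Pablo ∩ Hamid ∩ Wiremu: 14:45-16:15.
Pablo ∩ Hamid ∩ Wiremu ∩ Maria: 14:45-16:15.
Pablo ∩ Hamid ∩ Wiremu ∩ Maria ∩ Sven: 15:15-16:15.
Pablo ∩ Hamid ∩ Wiremu ∩ Maria ∩ Sven ∩ Yuki: 15:30-16:15.

15:30-16:15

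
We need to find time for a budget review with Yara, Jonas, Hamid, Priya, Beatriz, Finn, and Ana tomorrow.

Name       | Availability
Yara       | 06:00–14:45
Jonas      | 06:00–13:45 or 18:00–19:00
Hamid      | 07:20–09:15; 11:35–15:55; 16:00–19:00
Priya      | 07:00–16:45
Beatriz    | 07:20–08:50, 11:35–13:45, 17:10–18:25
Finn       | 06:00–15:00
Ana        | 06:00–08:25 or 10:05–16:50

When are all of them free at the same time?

Yara ∩ Jonas: 06:00-13:45.
Yara ∩ Jonas ∩ Hamid: 07:20-09:15, 11:35-13:45.
Yara ∩ Jonas ∩ Hamid ∩ Priya: 07:20-09:15, 11:35-13:45.
Yara ∩ Jonas ∩ Hamid ∩ Priya ∩ Beatriz: 07:20-08:50, 11:35-13:45.
Yara ∩ Jonas ∩ Hamid ∩ Priya ∩ Beatriz ∩ Finn: 07:20-08:50, 11:35-13:45.
Yara ∩ Jonas ∩ Hamid ∩ Priya ∩ Beatriz ∩ Finn ∩ Ana: 07:20-08:25, 11:35-13:45.
Those are the intersection windows.

07:20-08:25, 11:35-13:45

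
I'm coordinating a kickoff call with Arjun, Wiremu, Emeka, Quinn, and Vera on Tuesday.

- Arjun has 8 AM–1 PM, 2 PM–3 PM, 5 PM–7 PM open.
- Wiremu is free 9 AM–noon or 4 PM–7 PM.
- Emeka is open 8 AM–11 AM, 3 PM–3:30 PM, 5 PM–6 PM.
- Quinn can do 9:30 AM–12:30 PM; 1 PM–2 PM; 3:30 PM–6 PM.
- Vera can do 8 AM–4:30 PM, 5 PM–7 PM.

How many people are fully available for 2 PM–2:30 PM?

2

Arjun and Vera can make the full 14:00-14:30 slot — that's 2.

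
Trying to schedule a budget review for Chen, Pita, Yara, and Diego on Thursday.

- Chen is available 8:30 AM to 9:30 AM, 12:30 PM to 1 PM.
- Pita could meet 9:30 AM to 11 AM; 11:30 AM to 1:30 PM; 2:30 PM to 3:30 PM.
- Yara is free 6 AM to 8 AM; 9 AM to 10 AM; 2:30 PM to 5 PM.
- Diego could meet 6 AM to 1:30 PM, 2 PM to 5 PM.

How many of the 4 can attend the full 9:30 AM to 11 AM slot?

Pita and Diego can make the full 09:30-11:00 slot — that's 2.

2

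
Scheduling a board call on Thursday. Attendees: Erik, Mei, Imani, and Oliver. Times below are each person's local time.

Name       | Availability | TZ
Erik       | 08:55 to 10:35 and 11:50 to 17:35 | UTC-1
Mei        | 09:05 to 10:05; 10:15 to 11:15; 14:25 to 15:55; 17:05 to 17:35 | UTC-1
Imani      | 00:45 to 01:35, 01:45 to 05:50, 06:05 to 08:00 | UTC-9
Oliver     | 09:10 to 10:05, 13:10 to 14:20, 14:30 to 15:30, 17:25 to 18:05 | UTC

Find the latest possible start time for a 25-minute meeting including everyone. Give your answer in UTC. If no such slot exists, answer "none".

Erik in UTC: 09:55-11:35, 12:50-18:35 (add 1h to convert from UTC-1).
Mei in UTC: 10:05-11:05, 11:15-12:15, 15:25-16:55, 18:05-18:35 (add 1h to convert from UTC-1).
Imani in UTC: 09:45-10:35, 10:45-14:50, 15:05-17:00 (add 9h to convert from UTC-9).
Oliver in UTC: 09:10-10:05, 13:10-14:20, 14:30-15:30, 17:25-18:05.
Erik ∩ Mei: 10:05-11:05, 11:15-11:35, 15:25-16:55, 18:05-18:35.
Erik ∩ Mei ∩ Imani: 10:05-10:35, 10:45-11:05, 11:15-11:35, 15:25-16:55.
Erik ∩ Mei ∩ Imani ∩ Oliver: 15:25-15:30.
No common window is at least 25 minutes long.

none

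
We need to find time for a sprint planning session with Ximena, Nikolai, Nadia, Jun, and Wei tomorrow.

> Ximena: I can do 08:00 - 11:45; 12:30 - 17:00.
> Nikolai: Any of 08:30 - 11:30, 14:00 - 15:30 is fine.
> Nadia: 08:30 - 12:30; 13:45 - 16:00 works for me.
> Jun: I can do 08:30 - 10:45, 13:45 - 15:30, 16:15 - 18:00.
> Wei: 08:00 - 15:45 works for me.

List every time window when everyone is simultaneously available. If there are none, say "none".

08:30-10:45, 14:00-15:30

Ximena ∩ Nikolai: 08:30-11:30, 14:00-15:30.
Ximena ∩ Nikolai ∩ Nadia: 08:30-11:30, 14:00-15:30.
Ximena ∩ Nikolai ∩ Nadia ∩ Jun: 08:30-10:45, 14:00-15:30.
Ximena ∩ Nikolai ∩ Nadia ∩ Jun ∩ Wei: 08:30-10:45, 14:00-15:30.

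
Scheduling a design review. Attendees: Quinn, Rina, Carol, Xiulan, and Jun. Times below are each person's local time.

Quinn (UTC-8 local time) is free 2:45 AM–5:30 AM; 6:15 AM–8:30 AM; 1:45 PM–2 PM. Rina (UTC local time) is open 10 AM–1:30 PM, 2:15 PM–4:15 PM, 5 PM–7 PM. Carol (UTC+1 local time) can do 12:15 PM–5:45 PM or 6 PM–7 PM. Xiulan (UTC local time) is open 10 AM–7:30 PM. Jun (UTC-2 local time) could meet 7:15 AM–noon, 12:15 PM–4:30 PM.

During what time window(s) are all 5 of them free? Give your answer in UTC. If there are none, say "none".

11:15-13:30, 14:15-16:15

Quinn in UTC: 10:45-13:30, 14:15-16:30, 21:45-22:00 (add 8h to convert from UTC-8).
Rina in UTC: 10:00-13:30, 14:15-16:15, 17:00-19:00.
Carol in UTC: 11:15-16:45, 17:00-18:00 (subtract 1h to convert from UTC+1).
Xiulan in UTC: 10:00-19:30.
Jun in UTC: 09:15-14:00, 14:15-18:30 (add 2h to convert from UTC-2).
Quinn ∩ Rina: 10:45-13:30, 14:15-16:15.
Quinn ∩ Rina ∩ Carol: 11:15-13:30, 14:15-16:15.
Quinn ∩ Rina ∩ Carol ∩ Xiulan: 11:15-13:30, 14:15-16:15.
Quinn ∩ Rina ∩ Carol ∩ Xiulan ∩ Jun: 11:15-13:30, 14:15-16:15.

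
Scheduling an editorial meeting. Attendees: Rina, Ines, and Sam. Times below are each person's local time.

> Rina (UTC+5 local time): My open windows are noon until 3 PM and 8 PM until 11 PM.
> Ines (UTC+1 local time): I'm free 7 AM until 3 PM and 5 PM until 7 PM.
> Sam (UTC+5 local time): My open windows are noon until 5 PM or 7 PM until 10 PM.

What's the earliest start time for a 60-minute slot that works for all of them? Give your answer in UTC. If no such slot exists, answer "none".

Rina in UTC: 07:00-10:00, 15:00-18:00 (subtract 5h to convert from UTC+5).
Ines in UTC: 06:00-14:00, 16:00-18:00 (subtract 1h to convert from UTC+1).
Sam in UTC: 07:00-12:00, 14:00-17:00 (subtract 5h to convert from UTC+5).
Rina ∩ Ines: 07:00-10:00, 16:00-18:00.
Rina ∩ Ines ∩ Sam: 07:00-10:00, 16:00-17:00.
The first common window of at least 60 minutes is 07:00-10:00, so the earliest start is 07:00.

07:00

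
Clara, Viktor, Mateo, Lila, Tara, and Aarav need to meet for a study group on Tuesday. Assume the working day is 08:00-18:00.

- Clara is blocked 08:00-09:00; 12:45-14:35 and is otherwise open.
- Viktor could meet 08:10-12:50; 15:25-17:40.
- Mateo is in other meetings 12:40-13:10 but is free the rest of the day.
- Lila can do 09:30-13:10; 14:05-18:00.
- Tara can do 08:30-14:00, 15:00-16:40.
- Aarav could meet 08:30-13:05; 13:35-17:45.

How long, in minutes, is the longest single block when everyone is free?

190

Clara free: 09:00-12:45, 14:35-18:00 (invert busy blocks within the working day).
Viktor free: 08:10-12:50, 15:25-17:40.
Mateo free: 08:00-12:40, 13:10-18:00 (invert busy blocks within the working day).
Lila free: 09:30-13:10, 14:05-18:00.
Tara free: 08:30-14:00, 15:00-16:40.
Aarav free: 08:30-13:05, 13:35-17:45.
Clara ∩ Viktor: 09:00-12:45, 15:25-17:40.
Clara ∩ Viktor ∩ Mateo: 09:00-12:40, 15:25-17:40.
Clara ∩ Viktor ∩ Mateo ∩ Lila: 09:30-12:40, 15:25-17:40.
Clara ∩ Viktor ∩ Mateo ∩ Lila ∩ Tara: 09:30-12:40, 15:25-16:40.
Clara ∩ Viktor ∩ Mateo ∩ Lila ∩ Tara ∩ Aarav: 09:30-12:40, 15:25-16:40.
The longest is 09:30-12:40 at 190 minutes.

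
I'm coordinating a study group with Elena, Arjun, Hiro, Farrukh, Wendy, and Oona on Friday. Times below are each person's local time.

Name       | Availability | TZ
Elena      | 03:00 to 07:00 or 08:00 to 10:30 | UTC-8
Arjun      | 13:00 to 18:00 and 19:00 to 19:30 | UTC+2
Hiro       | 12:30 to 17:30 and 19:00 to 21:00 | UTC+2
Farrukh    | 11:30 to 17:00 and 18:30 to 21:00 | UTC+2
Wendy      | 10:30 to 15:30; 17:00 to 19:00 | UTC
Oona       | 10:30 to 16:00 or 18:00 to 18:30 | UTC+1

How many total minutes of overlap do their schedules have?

270

Elena in UTC: 11:00-15:00, 16:00-18:30 (add 8h to convert from UTC-8).
Arjun in UTC: 11:00-16:00, 17:00-17:30 (subtract 2h to convert from UTC+2).
Hiro in UTC: 10:30-15:30, 17:00-19:00 (subtract 2h to convert from UTC+2).
Farrukh in UTC: 09:30-15:00, 16:30-19:00 (subtract 2h to convert from UTC+2).
Wendy in UTC: 10:30-15:30, 17:00-19:00.
Oona in UTC: 09:30-15:00, 17:00-17:30 (subtract 1h to convert from UTC+1).
Elena ∩ Arjun: 11:00-15:00, 17:00-17:30.
Elena ∩ Arjun ∩ Hiro: 11:00-15:00, 17:00-17:30.
Elena ∩ Arjun ∩ Hiro ∩ Farrukh: 11:00-15:00, 17:00-17:30.
Elena ∩ Arjun ∩ Hiro ∩ Farrukh ∩ Wendy: 11:00-15:00, 17:00-17:30.
Elena ∩ Arjun ∩ Hiro ∩ Farrukh ∩ Wendy ∩ Oona: 11:00-15:00, 17:00-17:30.
Those are the intersection windows.
Summing the common windows: 240 + 30 = 270 minutes.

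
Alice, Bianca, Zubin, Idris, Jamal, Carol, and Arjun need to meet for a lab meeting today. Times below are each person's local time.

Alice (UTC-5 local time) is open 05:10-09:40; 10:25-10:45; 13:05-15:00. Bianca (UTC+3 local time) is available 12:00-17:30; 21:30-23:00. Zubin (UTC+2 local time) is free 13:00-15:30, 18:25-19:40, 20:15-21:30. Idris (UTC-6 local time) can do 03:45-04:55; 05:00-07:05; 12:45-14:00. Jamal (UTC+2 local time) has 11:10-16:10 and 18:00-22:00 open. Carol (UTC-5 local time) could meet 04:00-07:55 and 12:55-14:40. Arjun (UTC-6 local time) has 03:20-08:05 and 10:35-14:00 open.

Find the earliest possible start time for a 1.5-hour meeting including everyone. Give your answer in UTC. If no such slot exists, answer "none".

Alice in UTC: 10:10-14:40, 15:25-15:45, 18:05-20:00 (add 5h to convert from UTC-5).
Bianca in UTC: 09:00-14:30, 18:30-20:00 (subtract 3h to convert from UTC+3).
Zubin in UTC: 11:00-13:30, 16:25-17:40, 18:15-19:30 (subtract 2h to convert from UTC+2).
Idris in UTC: 09:45-10:55, 11:00-13:05, 18:45-20:00 (add 6h to convert from UTC-6).
Jamal in UTC: 09:10-14:10, 16:00-20:00 (subtract 2h to convert from UTC+2).
Carol in UTC: 09:00-12:55, 17:55-19:40 (add 5h to convert from UTC-5).
Arjun in UTC: 09:20-14:05, 16:35-20:00 (add 6h to convert from UTC-6).
Alice ∩ Bianca: 10:10-14:30, 18:30-20:00.
Alice ∩ Bianca ∩ Zubin: 11:00-13:30, 18:30-19:30.
Alice ∩ Bianca ∩ Zubin ∩ Idris: 11:00-13:05, 18:45-19:30.
Alice ∩ Bianca ∩ Zubin ∩ Idris ∩ Jamal: 11:00-13:05, 18:45-19:30.
Alice ∩ Bianca ∩ Zubin ∩ Idris ∩ Jamal ∩ Carol: 11:00-12:55, 18:45-19:30.
Alice ∩ Bianca ∩ Zubin ∩ Idris ∩ Jamal ∩ Carol ∩ Arjun: 11:00-12:55, 18:45-19:30.
Those are the intersection windows.
The first common window of at least 90 minutes is 11:00-12:55, so the earliest start is 11:00.

11:00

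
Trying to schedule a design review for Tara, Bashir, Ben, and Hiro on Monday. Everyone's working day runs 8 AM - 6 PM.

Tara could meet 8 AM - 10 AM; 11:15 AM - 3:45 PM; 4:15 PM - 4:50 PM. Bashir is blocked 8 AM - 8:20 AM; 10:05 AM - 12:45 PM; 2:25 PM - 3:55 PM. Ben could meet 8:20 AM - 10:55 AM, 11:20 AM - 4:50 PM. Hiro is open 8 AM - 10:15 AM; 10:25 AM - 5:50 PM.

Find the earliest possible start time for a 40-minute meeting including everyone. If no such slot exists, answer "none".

Tara free: 08:00-10:00, 11:15-15:45, 16:15-16:50.
Bashir free: 08:20-10:05, 12:45-14:25, 15:55-18:00 (invert busy blocks within the working day).
Ben free: 08:20-10:55, 11:20-16:50.
Hiro free: 08:00-10:15, 10:25-17:50.
Tara ∩ Bashir: 08:20-10:00, 12:45-14:25, 16:15-16:50.
Tara ∩ Bashir ∩ Ben: 08:20-10:00, 12:45-14:25, 16:15-16:50.
Tara ∩ Bashir ∩ Ben ∩ Hiro: 08:20-10:00, 12:45-14:25, 16:15-16:50.
The first common window of at least 40 minutes is 08:20-10:00, so the earliest start is 08:20.

08:20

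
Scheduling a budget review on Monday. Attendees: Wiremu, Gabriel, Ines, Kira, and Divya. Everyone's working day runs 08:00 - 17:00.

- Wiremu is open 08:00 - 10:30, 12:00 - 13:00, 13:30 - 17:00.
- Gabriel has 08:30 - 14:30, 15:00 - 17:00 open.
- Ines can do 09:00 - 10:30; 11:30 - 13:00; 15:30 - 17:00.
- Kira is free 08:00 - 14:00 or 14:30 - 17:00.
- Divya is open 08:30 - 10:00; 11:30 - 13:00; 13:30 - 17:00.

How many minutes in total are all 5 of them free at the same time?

210

Wiremu ∩ Gabriel: 08:30-10:30, 12:00-13:00, 13:30-14:30, 15:00-17:00.
Wiremu ∩ Gabriel ∩ Ines: 09:00-10:30, 12:00-13:00, 15:30-17:00.
Wiremu ∩ Gabriel ∩ Ines ∩ Kira: 09:00-10:30, 12:00-13:00, 15:30-17:00.
Wiremu ∩ Gabriel ∩ Ines ∩ Kira ∩ Divya: 09:00-10:00, 12:00-13:00, 15:30-17:00.
Those are the intersection windows.
Summing the common windows: 60 + 60 + 90 = 210 minutes.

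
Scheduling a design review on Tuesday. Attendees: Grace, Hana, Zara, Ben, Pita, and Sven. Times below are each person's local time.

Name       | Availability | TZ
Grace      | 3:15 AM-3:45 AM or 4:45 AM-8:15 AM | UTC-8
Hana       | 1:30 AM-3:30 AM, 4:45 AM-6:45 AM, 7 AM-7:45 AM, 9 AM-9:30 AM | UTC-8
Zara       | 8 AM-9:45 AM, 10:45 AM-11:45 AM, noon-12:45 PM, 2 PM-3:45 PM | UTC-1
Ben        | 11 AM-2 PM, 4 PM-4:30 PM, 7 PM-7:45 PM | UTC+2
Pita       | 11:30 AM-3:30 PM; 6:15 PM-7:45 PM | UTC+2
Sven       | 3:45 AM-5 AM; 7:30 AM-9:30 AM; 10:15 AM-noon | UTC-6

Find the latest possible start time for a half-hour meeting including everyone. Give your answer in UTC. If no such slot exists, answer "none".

Grace in UTC: 11:15-11:45, 12:45-16:15 (add 8h to convert from UTC-8).
Hana in UTC: 09:30-11:30, 12:45-14:45, 15:00-15:45, 17:00-17:30 (add 8h to convert from UTC-8).
Zara in UTC: 09:00-10:45, 11:45-12:45, 13:00-13:45, 15:00-16:45 (add 1h to convert from UTC-1).
Ben in UTC: 09:00-12:00, 14:00-14:30, 17:00-17:45 (subtract 2h to convert from UTC+2).
Pita in UTC: 09:30-13:30, 16:15-17:45 (subtract 2h to convert from UTC+2).
Sven in UTC: 09:45-11:00, 13:30-15:30, 16:15-18:00 (add 6h to convert from UTC-6).
Grace ∩ Hana: 11:15-11:30, 12:45-14:45, 15:00-15:45.
Grace ∩ Hana ∩ Zara: 13:00-13:45, 15:00-15:45.
Grace ∩ Hana ∩ Zara ∩ Ben: ∅.
Grace ∩ Hana ∩ Zara ∩ Ben ∩ Pita: ∅.
Grace ∩ Hana ∩ Zara ∩ Ben ∩ Pita ∩ Sven: ∅.
There is no time when everyone is free.
No common window is at least 30 minutes long.

none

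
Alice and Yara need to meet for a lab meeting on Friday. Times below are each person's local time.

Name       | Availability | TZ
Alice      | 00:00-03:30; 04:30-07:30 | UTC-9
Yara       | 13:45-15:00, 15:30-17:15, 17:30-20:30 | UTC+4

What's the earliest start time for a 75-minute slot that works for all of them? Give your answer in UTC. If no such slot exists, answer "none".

09:45

Alice in UTC: 09:00-12:30, 13:30-16:30 (add 9h to convert from UTC-9).
Yara in UTC: 09:45-11:00, 11:30-13:15, 13:30-16:30 (subtract 4h to convert from UTC+4).
Alice ∩ Yara: 09:45-11:00, 11:30-12:30, 13:30-16:30.
The first common window of at least 75 minutes is 09:45-11:00, so the earliest start is 09:45.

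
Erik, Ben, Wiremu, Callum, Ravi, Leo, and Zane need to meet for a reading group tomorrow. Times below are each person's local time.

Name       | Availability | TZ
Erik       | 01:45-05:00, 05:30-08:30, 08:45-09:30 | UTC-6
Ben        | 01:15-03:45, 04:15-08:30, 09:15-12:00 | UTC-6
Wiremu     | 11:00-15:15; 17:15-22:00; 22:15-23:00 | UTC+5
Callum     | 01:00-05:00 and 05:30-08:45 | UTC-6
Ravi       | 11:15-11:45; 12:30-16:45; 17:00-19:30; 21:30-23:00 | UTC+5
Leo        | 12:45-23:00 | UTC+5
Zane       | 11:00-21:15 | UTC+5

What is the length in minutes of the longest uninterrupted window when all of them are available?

Erik in UTC: 07:45-11:00, 11:30-14:30, 14:45-15:30 (add 6h to convert from UTC-6).
Ben in UTC: 07:15-09:45, 10:15-14:30, 15:15-18:00 (add 6h to convert from UTC-6).
Wiremu in UTC: 06:00-10:15, 12:15-17:00, 17:15-18:00 (subtract 5h to convert from UTC+5).
Callum in UTC: 07:00-11:00, 11:30-14:45 (add 6h to convert from UTC-6).
Ravi in UTC: 06:15-06:45, 07:30-11:45, 12:00-14:30, 16:30-18:00 (subtract 5h to convert from UTC+5).
Leo in UTC: 07:45-18:00 (subtract 5h to convert from UTC+5).
Zane in UTC: 06:00-16:15 (subtract 5h to convert from UTC+5).
Erik ∩ Ben: 07:45-09:45, 10:15-11:00, 11:30-14:30, 15:15-15:30.
Erik ∩ Ben ∩ Wiremu: 07:45-09:45, 12:15-14:30, 15:15-15:30.
Erik ∩ Ben ∩ Wiremu ∩ Callum: 07:45-09:45, 12:15-14:30.
Erik ∩ Ben ∩ Wiremu ∩ Callum ∩ Ravi: 07:45-09:45, 12:15-14:30.
Erik ∩ Ben ∩ Wiremu ∩ Callum ∩ Ravi ∩ Leo: 07:45-09:45, 12:15-14:30.
Erik ∩ Ben ∩ Wiremu ∩ Callum ∩ Ravi ∩ Leo ∩ Zane: 07:45-09:45, 12:15-14:30.
So the common availability across everyone is 07:45-09:45, 12:15-14:30.
The longest is 12:15-14:30 at 135 minutes.

135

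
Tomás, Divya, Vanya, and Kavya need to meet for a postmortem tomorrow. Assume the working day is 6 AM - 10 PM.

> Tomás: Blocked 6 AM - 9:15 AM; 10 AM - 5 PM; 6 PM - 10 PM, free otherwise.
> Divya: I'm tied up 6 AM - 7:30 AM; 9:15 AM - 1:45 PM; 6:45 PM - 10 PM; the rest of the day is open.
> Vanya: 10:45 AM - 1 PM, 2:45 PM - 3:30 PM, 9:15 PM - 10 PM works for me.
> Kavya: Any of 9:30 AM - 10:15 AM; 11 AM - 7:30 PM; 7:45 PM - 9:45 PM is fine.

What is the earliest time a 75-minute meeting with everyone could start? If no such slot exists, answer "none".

Tomás free: 09:15-10:00, 17:00-18:00 (invert busy blocks within the working day).
Divya free: 07:30-09:15, 13:45-18:45 (invert busy blocks within the working day).
Vanya free: 10:45-13:00, 14:45-15:30, 21:15-22:00.
Kavya free: 09:30-10:15, 11:00-19:30, 19:45-21:45.
Tomás ∩ Divya: 17:00-18:00.
Tomás ∩ Divya ∩ Vanya: ∅.
Tomás ∩ Divya ∩ Vanya ∩ Kavya: ∅.
There is no time when everyone is free.
No common window is at least 75 minutes long.

none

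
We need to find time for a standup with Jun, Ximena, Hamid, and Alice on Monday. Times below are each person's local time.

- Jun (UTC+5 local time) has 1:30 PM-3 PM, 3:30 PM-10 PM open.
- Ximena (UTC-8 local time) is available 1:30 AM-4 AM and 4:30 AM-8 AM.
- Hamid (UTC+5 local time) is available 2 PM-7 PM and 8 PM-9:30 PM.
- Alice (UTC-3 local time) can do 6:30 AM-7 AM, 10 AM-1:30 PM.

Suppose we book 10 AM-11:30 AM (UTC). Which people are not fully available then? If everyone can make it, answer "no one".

Alice, Jun

Jun in UTC: 08:30-10:00, 10:30-17:00 (subtract 5h to convert from UTC+5).
Ximena in UTC: 09:30-12:00, 12:30-16:00 (add 8h to convert from UTC-8).
Hamid in UTC: 09:00-14:00, 15:00-16:30 (subtract 5h to convert from UTC+5).
Alice in UTC: 09:30-10:00, 13:00-16:30 (add 3h to convert from UTC-3).
Jun: not fully free for 10:00-11:30. Ximena: free for 10:00-11:30. Hamid: free for 10:00-11:30. Alice: not fully free for 10:00-11:30.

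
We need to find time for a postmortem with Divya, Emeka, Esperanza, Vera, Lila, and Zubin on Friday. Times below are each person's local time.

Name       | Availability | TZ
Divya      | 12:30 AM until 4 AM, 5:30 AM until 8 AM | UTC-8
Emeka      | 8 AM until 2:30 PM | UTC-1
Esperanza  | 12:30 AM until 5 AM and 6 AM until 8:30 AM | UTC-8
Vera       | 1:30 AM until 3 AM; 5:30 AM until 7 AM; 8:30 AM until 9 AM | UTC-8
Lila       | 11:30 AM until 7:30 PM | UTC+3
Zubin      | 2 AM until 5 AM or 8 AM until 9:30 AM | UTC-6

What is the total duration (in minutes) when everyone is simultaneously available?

Divya in UTC: 08:30-12:00, 13:30-16:00 (add 8h to convert from UTC-8).
Emeka in UTC: 09:00-15:30 (add 1h to convert from UTC-1).
Esperanza in UTC: 08:30-13:00, 14:00-16:30 (add 8h to convert from UTC-8).
Vera in UTC: 09:30-11:00, 13:30-15:00, 16:30-17:00 (add 8h to convert from UTC-8).
Lila in UTC: 08:30-16:30 (subtract 3h to convert from UTC+3).
Zubin in UTC: 08:00-11:00, 14:00-15:30 (add 6h to convert from UTC-6).
Divya ∩ Emeka: 09:00-12:00, 13:30-15:30.
Divya ∩ Emeka ∩ Esperanza: 09:00-12:00, 14:00-15:30.
Divya ∩ Emeka ∩ Esperanza ∩ Vera: 09:30-11:00, 14:00-15:00.
Divya ∩ Emeka ∩ Esperanza ∩ Vera ∩ Lila: 09:30-11:00, 14:00-15:00.
Divya ∩ Emeka ∩ Esperanza ∩ Vera ∩ Lila ∩ Zubin: 09:30-11:00, 14:00-15:00.
Summing the common windows: 90 + 60 = 150 minutes.

150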